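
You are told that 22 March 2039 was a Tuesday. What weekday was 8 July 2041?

March 22, 2039 → March 22, 2040: 366 days (2040 is a leap year).
March 22, 2040 → March 22, 2041: 365 days.
March 2041: 31 − 22 = 9 days remain.
Then April (30), May (31), June (30): 30 + 31 + 30 = 91 days.
July 1–8, 2041: 8 days.
Residual: 108 days.
Total: 839 days.
839 mod 7 = 6, so 6 days after Tuesday is Monday.

Monday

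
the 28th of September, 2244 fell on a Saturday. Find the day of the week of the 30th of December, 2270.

Friday

From September 28, 2244 to September 28, 2270: 26 years, of which 6 contain a Feb 29 — 20×365 + 6×366 = 9496 days.
September 2270: 30 − 28 = 2 days remain.
Then October (31), November (30): 31 + 30 = 61 days.
December 1–30, 2270: 30 days.
Residual: 93 days.
Total: 9589 days.
9589 mod 7 = 6, so 6 days after Saturday is Friday.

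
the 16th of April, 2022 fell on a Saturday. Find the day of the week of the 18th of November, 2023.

Day-of-year of April 16, 2022: 106.
Day-of-year of November 18, 2023: 322.
2022 has 365 days, so 365 − 106 = 259 days remain in 2022.
Total: 259 + 322 = 581 days.
581 is a multiple of 7, so the 18th of November, 2023 falls on the same weekday: Saturday.

Saturday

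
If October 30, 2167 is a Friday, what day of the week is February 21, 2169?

October 30, 2167 → October 30, 2168: 366 days (2168 is a leap year).
October 2168: 31 − 30 = 1 day remains.
Then November (30), December (31), January (31): 30 + 31 + 31 = 92 days.
February 1–21, 2169: 21 days (2169 is not a leap year).
Residual: 114 days.
Total: 480 days.
480 mod 7 = 4, so 4 days after Friday is Tuesday.

Tuesday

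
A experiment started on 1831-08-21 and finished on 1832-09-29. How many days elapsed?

August 1831: 31 − 21 = 10 days remain.
Then 12 full months totalling 366 days.
September 1–29, 1832: 29 days.
Total: 10 + 366 + 29 = 405 days.

405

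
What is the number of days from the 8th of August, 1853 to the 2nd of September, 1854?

390

August 1853: 31 − 8 = 23 days remain.
Then 12 full months totalling 365 days.
September 1–2, 1854: 2 days.
Total: 23 + 365 + 2 = 390 days.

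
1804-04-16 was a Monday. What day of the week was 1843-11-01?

Day-of-year of April 16, 1804: 107.
Day-of-year of November 1, 1843: 305.
1804 has 366 days, so 366 − 107 = 259 days remain in 1804.
Full years 1805–1842: 29 common + 9 leap = 29×365 + 9×366 = 13879 days.
Total: 259 + 13879 + 305 = 14443 days.
14443 mod 7 = 2, so 2 days after Monday is Wednesday.

Wednesday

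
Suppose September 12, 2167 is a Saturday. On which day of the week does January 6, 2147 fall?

Friday

Count forward from the earlier date (January 6, 2147) to the later (September 12, 2167):
From January 6, 2147 to January 6, 2167: 20 years, of which 5 contain a Feb 29 — 15×365 + 5×366 = 7305 days.
January 2167: 31 − 6 = 25 days remain.
Then February 2167 (28), March (31), April (30), May (31), June (30), July (31), August (31): 28 + 31 + 30 + 31 + 30 + 31 + 31 = 212 days.
September 1–12, 2167: 12 days.
Residual: 249 days.
Total: 7554 days.
7554 mod 7 = 1, so 1 day before Saturday is Friday.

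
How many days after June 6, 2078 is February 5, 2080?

June 6, 2078 → June 6, 2079: 365 days.
June 2079: 30 − 6 = 24 days remain.
Then July (31), August (31), September (30), October (31), November (30), December (31), January (31): 31 + 31 + 30 + 31 + 30 + 31 + 31 = 215 days.
February 1–5, 2080: 5 days (2080 is a leap year).
Residual: 244 days.
Total: 609 days.

609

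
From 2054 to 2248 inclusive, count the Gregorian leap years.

47

Years divisible by 4: 2056, 2060, …, 2248 — 49 in all.
Of these, 2100, 2200 are divisible by 100 but not 400, so not leap.
Leap years: 49 − 2 = 47.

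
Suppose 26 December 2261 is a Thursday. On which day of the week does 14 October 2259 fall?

Count forward from the earlier date (October 14, 2259) to the later (December 26, 2261):
October 2259: 31 − 14 = 17 days remain.
Then 25 full months totalling 761 days.
December 1–26, 2261: 26 days.
Total: 17 + 761 + 26 = 804 days.
804 mod 7 = 6, so 6 days before Thursday is Friday.

Friday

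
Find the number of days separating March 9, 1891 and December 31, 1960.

25499

Day-of-year of March 9, 1891: 68.
Day-of-year of December 31, 1960: 366.
1891 has 365 days, so 365 − 68 = 297 days remain in 1891.
Full years 1892–1959: 52 common + 16 leap = 52×365 + 16×366 = 24836 days.
Total: 297 + 24836 + 366 = 25499 days.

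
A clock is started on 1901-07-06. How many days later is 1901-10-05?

July 1901: 31 − 6 = 25 days remain.
Then August (31), September (30): 31 + 30 = 61 days.
October 1–5, 1901: 5 days.
Total: 25 + 61 + 5 = 91 days.

91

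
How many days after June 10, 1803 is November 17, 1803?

June 1803: 30 − 10 = 20 days remain.
Then July (31), August (31), September (30), October (31): 31 + 31 + 30 + 31 = 123 days.
November 1–17, 1803: 17 days.
Total: 20 + 123 + 17 = 160 days.

160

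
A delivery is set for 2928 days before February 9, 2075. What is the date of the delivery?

February 3, 2067

Count 2928 days before February 9, 2075:
From February 3, 2067 to February 3, 2075: 8 years, of which 2 contain a Feb 29 — 6×365 + 2×366 = 2922 days.
Within February 2075: 9 − 3 = 6 days.
Total: 2928 days.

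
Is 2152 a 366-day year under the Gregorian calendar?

2152 is a leap year.

Yes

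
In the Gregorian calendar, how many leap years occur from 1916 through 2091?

44

Years divisible by 4: 1916, 1920, …, 2088 — 44 in all.
2000 is divisible by 400, so still leap.
No century exceptions apply. Count: 44.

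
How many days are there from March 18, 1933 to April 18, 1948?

5510

Day-of-year of March 18, 1933: 77.
Day-of-year of April 18, 1948: 109.
1933 has 365 days, so 365 − 77 = 288 days remain in 1933.
Full years 1934–1947: 11 common + 3 leap = 11×365 + 3×366 = 5113 days.
Total: 288 + 5113 + 109 = 5510 days.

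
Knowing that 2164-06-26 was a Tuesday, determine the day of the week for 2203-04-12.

Day-of-year of June 26, 2164: 178.
Day-of-year of April 12, 2203: 102.
2164 has 366 days, so 366 − 178 = 188 days remain in 2164.
Full years 2165–2202: 30 common + 8 leap = 30×365 + 8×366 = 13878 days.
Total: 188 + 13878 + 102 = 14168 days.
14168 is a multiple of 7, so 2203-04-12 falls on the same weekday: Tuesday.

Tuesday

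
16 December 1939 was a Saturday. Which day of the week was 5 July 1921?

Count forward from the earlier date (July 5, 1921) to the later (December 16, 1939):
From July 5, 1921 to July 5, 1939: 18 years, of which 4 contain a Feb 29 — 14×365 + 4×366 = 6574 days.
July 1939: 31 − 5 = 26 days remain.
Then August (31), September (30), October (31), November (30): 31 + 30 + 31 + 30 = 122 days.
December 1–16, 1939: 16 days.
Residual: 164 days.
Total: 6738 days.
6738 mod 7 = 4, so 4 days before Saturday is Tuesday.

Tuesday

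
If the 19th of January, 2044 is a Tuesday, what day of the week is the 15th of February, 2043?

Count forward from the earlier date (February 15, 2043) to the later (January 19, 2044):
Day-of-year of February 15, 2043: 46.
Day-of-year of January 19, 2044: 19.
2043 has 365 days, so 365 − 46 = 319 days remain in 2043.
Total: 319 + 19 = 338 days.
338 mod 7 = 2, so 2 days before Tuesday is Sunday.

Sunday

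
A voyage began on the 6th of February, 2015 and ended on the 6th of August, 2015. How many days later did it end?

181

February 2015: 28 − 6 = 22 days remain (2015 is not a leap year, so February has 28 days).
Then March (31), April (30), May (31), June (30), July (31): 31 + 30 + 31 + 30 + 31 = 153 days.
August 1–6, 2015: 6 days.
Total: 22 + 153 + 6 = 181 days.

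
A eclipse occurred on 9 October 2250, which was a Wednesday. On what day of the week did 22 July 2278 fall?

Day-of-year of October 9, 2250: 282.
Day-of-year of July 22, 2278: 203.
2250 has 365 days, so 365 − 282 = 83 days remain in 2250.
Full years 2251–2277: 20 common + 7 leap = 20×365 + 7×366 = 9862 days.
Total: 83 + 9862 + 203 = 10148 days.
10148 mod 7 = 5, so 5 days after Wednesday is Monday.

Monday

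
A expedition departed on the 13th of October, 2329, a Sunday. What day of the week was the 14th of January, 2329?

Count forward from the earlier date (January 14, 2329) to the later (October 13, 2329):
January 2329: 31 − 14 = 17 days remain.
Then February 2329 (28), March (31), April (30), May (31), June (30), July (31), August (31), September (30): 28 + 31 + 30 + 31 + 30 + 31 + 31 + 30 = 242 days.
October 1–13, 2329: 13 days.
Total: 17 + 242 + 13 = 272 days.
272 mod 7 = 6, so 6 days before Sunday is Monday.

Monday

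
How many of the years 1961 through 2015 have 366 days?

13

Years divisible by 4: 1964, 1968, …, 2012 — 13 in all.
2000 is divisible by 400, so still leap.
No century exceptions apply. Count: 13.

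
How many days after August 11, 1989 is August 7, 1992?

August 11, 1989 → August 11, 1990: 365 days.
August 11, 1990 → August 11, 1991: 365 days.
August 1991: 31 − 11 = 20 days remain.
Then 11 full months totalling 335 days.
August 1–7, 1992: 7 days.
Residual: 362 days.
Total: 1092 days.

1092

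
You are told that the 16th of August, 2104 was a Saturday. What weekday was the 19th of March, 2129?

Saturday

Day-of-year of August 16, 2104: 229.
Day-of-year of March 19, 2129: 78.
2104 has 366 days, so 366 − 229 = 137 days remain in 2104.
Full years 2105–2128: 18 common + 6 leap = 18×365 + 6×366 = 8766 days.
Total: 137 + 8766 + 78 = 8981 days.
8981 is a multiple of 7, so the 19th of March, 2129 falls on the same weekday: Saturday.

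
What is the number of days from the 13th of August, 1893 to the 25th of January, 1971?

28288

Day-of-year of August 13, 1893: 225.
Day-of-year of January 25, 1971: 25.
1893 has 365 days, so 365 − 225 = 140 days remain in 1893.
Full years 1894–1970: 59 common + 18 leap = 59×365 + 18×366 = 28123 days.
Total: 140 + 28123 + 25 = 28288 days.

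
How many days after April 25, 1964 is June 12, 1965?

413

April 25, 1964 → April 25, 1965: 365 days.
April 1965: 30 − 25 = 5 days remain.
Then May (31): 31 days.
June 1–12, 1965: 12 days.
Residual: 48 days.
Total: 413 days.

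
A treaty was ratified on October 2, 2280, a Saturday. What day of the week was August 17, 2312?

Saturday

From October 2, 2280 to October 2, 2311: 31 years, of which 6 contain a Feb 29 — 25×365 + 6×366 = 11321 days.
(2300 is not a leap year (divisible by 100 but not 400).)
October 2311: 31 − 2 = 29 days remain.
Then 9 full months totalling 274 days.
August 1–17, 2312: 17 days.
Residual: 320 days.
Total: 11641 days.
11641 is a multiple of 7, so August 17, 2312 falls on the same weekday: Saturday.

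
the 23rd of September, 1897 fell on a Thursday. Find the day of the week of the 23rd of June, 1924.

Monday

Day-of-year of September 23, 1897: 266.
Day-of-year of June 23, 1924: 175.
1897 has 365 days, so 365 − 266 = 99 days remain in 1897.
Full years 1898–1923: 21 common + 5 leap = 21×365 + 5×366 = 9495 days.
Total: 99 + 9495 + 175 = 9769 days.
9769 mod 7 = 4, so 4 days after Thursday is Monday.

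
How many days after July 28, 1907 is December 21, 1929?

8182

From July 28, 1907 to July 28, 1929: 22 years, of which 6 contain a Feb 29 — 16×365 + 6×366 = 8036 days.
July 1929: 31 − 28 = 3 days remain.
Then August (31), September (30), October (31), November (30): 31 + 30 + 31 + 30 = 122 days.
December 1–21, 1929: 21 days.
Residual: 146 days.
Total: 8182 days.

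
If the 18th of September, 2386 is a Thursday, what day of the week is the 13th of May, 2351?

Sunday

Count forward from the earlier date (May 13, 2351) to the later (September 18, 2386):
From May 13, 2351 to May 13, 2386: 35 years, of which 9 contain a Feb 29 — 26×365 + 9×366 = 12784 days.
May 2386: 31 − 13 = 18 days remain.
Then June (30), July (31), August (31): 30 + 31 + 31 = 92 days.
September 1–18, 2386: 18 days.
Residual: 128 days.
Total: 12912 days.
12912 mod 7 = 4, so 4 days before Thursday is Sunday.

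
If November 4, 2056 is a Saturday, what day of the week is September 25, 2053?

Thursday

Count forward from the earlier date (September 25, 2053) to the later (November 4, 2056):
September 25, 2053 → September 25, 2054: 365 days.
September 25, 2054 → September 25, 2055: 365 days.
September 25, 2055 → September 25, 2056: 366 days (2056 is a leap year).
September 2056: 30 − 25 = 5 days remain.
Then October (31): 31 days.
November 1–4, 2056: 4 days.
Residual: 40 days.
Total: 1136 days.
1136 mod 7 = 2, so 2 days before Saturday is Thursday.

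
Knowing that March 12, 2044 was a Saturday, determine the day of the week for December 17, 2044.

Saturday

March 2044: 31 − 12 = 19 days remain.
Then April (30), May (31), June (30), July (31), August (31), September (30), October (31), November (30): 30 + 31 + 30 + 31 + 31 + 30 + 31 + 30 = 244 days.
December 1–17, 2044: 17 days.
Total: 19 + 244 + 17 = 280 days.
280 is a multiple of 7, so December 17, 2044 falls on the same weekday: Saturday.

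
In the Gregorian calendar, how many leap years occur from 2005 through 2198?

47

Years divisible by 4: 2008, 2012, …, 2196 — 48 in all.
Of these, 2100 is divisible by 100 but not 400, so not leap.
Leap years: 48 − 1 = 47.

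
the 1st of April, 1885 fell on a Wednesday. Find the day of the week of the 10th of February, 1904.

From April 1, 1885 to April 1, 1903: 18 years, of which 3 contain a Feb 29 — 15×365 + 3×366 = 6573 days.
(1900 is not a leap year (divisible by 100 but not 400).)
April 1903: 30 − 1 = 29 days remain.
Then 9 full months totalling 276 days.
February 1–10, 1904: 10 days (1904 is a leap year).
Residual: 315 days.
Total: 6888 days.
6888 is a multiple of 7, so the 10th of February, 1904 falls on the same weekday: Wednesday.

Wednesday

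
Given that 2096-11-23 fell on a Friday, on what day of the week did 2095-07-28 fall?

Thursday

Count forward from the earlier date (July 28, 2095) to the later (November 23, 2096):
July 28, 2095 → July 28, 2096: 366 days (2096 is a leap year).
July 2096: 31 − 28 = 3 days remain.
Then August (31), September (30), October (31): 31 + 30 + 31 = 92 days.
November 1–23, 2096: 23 days.
Residual: 118 days.
Total: 484 days.
484 mod 7 = 1, so 1 day before Friday is Thursday.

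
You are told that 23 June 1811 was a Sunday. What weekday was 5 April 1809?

Count forward from the earlier date (April 5, 1809) to the later (June 23, 1811):
Day-of-year of April 5, 1809: 95.
Day-of-year of June 23, 1811: 174.
1809 has 365 days, so 365 − 95 = 270 days remain in 1809.
Full years: 1810: 365. Sum = 365.
Total: 270 + 365 + 174 = 809 days.
809 mod 7 = 4, so 4 days before Sunday is Wednesday.

Wednesday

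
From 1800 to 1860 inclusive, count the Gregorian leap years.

Years divisible by 4: 1800, 1804, …, 1860 — 16 in all.
Of these, 1800 is divisible by 100 but not 400, so not leap.
Leap years: 16 − 1 = 15.

15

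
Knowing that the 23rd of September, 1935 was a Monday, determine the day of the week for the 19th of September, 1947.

Friday

Day-of-year of September 23, 1935: 266.
Day-of-year of September 19, 1947: 262.
1935 has 365 days, so 365 − 266 = 99 days remain in 1935.
Full years 1936–1946: 8 common + 3 leap = 8×365 + 3×366 = 4018 days.
Total: 99 + 4018 + 262 = 4379 days.
4379 mod 7 = 4, so 4 days after Monday is Friday.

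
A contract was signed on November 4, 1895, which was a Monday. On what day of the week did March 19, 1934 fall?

From November 4, 1895 to November 4, 1933: 38 years, of which 9 contain a Feb 29 — 29×365 + 9×366 = 13879 days.
(1900 is not a leap year (divisible by 100 but not 400).)
November 1933: 30 − 4 = 26 days remain.
Then December (31), January (31), February 1934 (28): 31 + 31 + 28 = 90 days.
March 1–19, 1934: 19 days.
Residual: 135 days.
Total: 14014 days.
14014 is a multiple of 7, so March 19, 1934 falls on the same weekday: Monday.

Monday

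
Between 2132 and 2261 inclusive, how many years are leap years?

32

Years divisible by 4: 2132, 2136, …, 2260 — 33 in all.
Of these, 2200 is divisible by 100 but not 400, so not leap.
Leap years: 33 − 1 = 32.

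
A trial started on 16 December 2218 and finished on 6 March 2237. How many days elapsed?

6655

From December 16, 2218 to December 16, 2236: 18 years, of which 5 contain a Feb 29 — 13×365 + 5×366 = 6575 days.
December 2236: 31 − 16 = 15 days remain.
Then January (31), February 2237 (28): 31 + 28 = 59 days.
March 1–6, 2237: 6 days.
Residual: 80 days.
Total: 6655 days.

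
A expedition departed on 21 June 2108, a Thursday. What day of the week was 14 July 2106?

Count forward from the earlier date (July 14, 2106) to the later (June 21, 2108):
July 2106: 31 − 14 = 17 days remain.
Then 22 full months totalling 670 days.
June 1–21, 2108: 21 days.
Total: 17 + 670 + 21 = 708 days.
708 mod 7 = 1, so 1 day before Thursday is Wednesday.

Wednesday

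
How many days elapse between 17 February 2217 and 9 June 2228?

4130

From February 17, 2217 to February 17, 2228: 11 years, of which 2 contain a Feb 29 — 9×365 + 2×366 = 4017 days.
February 2228: 29 − 17 = 12 days remain (2228 is a leap year, so February has 29 days).
Then March (31), April (30), May (31): 31 + 30 + 31 = 92 days.
June 1–9, 2228: 9 days.
Residual: 113 days.
Total: 4130 days.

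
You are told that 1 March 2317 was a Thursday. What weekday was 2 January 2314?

Friday

Count forward from the earlier date (January 2, 2314) to the later (March 1, 2317):
Day-of-year of January 2, 2314: 2.
Day-of-year of March 1, 2317: 60.
2314 has 365 days, so 365 − 2 = 363 days remain in 2314.
Full years: 2315: 365; 2316: 366. Sum = 731.
Total: 363 + 731 + 60 = 1154 days.
1154 mod 7 = 6, so 6 days before Thursday is Friday.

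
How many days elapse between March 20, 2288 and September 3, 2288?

167

March 2288: 31 − 20 = 11 days remain.
Then April (30), May (31), June (30), July (31), August (31): 30 + 31 + 30 + 31 + 31 = 153 days.
September 1–3, 2288: 3 days.
Total: 11 + 153 + 3 = 167 days.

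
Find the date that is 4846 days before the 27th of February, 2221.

the 22nd of November, 2207

Count 4846 days before February 27, 2221:
Day-of-year of November 22, 2207: 326.
Day-of-year of February 27, 2221: 58.
2207 has 365 days, so 365 − 326 = 39 days remain in 2207.
Full years 2208–2220: 9 common + 4 leap = 9×365 + 4×366 = 4749 days.
Total: 39 + 4749 + 58 = 4846 days.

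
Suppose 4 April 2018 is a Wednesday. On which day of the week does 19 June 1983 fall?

Sunday

Count forward from the earlier date (June 19, 1983) to the later (April 4, 2018):
Day-of-year of June 19, 1983: 170.
Day-of-year of April 4, 2018: 94.
1983 has 365 days, so 365 − 170 = 195 days remain in 1983.
Full years 1984–2017: 25 common + 9 leap = 25×365 + 9×366 = 12419 days.
Total: 195 + 12419 + 94 = 12708 days.
12708 mod 7 = 3, so 3 days before Wednesday is Sunday.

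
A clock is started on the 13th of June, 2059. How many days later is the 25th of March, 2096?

13435

Day-of-year of June 13, 2059: 164.
Day-of-year of March 25, 2096: 85.
2059 has 365 days, so 365 − 164 = 201 days remain in 2059.
Full years 2060–2095: 27 common + 9 leap = 27×365 + 9×366 = 13149 days.
Total: 201 + 13149 + 85 = 13435 days.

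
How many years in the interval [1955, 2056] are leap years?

Years divisible by 4: 1956, 1960, …, 2056 — 26 in all.
2000 is divisible by 400, so still leap.
No century exceptions apply. Count: 26.

26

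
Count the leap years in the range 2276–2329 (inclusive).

13

Years divisible by 4: 2276, 2280, …, 2328 — 14 in all.
Of these, 2300 is divisible by 100 but not 400, so not leap.
Leap years: 14 − 1 = 13.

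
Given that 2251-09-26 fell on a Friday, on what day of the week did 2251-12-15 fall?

Monday

September 2251: 30 − 26 = 4 days remain.
Then October (31), November (30): 31 + 30 = 61 days.
December 1–15, 2251: 15 days.
Total: 4 + 61 + 15 = 80 days.
80 mod 7 = 3, so 3 days after Friday is Monday.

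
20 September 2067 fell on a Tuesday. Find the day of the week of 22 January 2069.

Tuesday

September 20, 2067 → September 20, 2068: 366 days (2068 is a leap year).
September 2068: 30 − 20 = 10 days remain.
Then October (31), November (30), December (31): 31 + 30 + 31 = 92 days.
January 1–22, 2069: 22 days.
Residual: 124 days.
Total: 490 days.
490 is a multiple of 7, so 22 January 2069 falls on the same weekday: Tuesday.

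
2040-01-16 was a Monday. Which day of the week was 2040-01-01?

Sunday

Count forward from the earlier date (January 1, 2040) to the later (January 16, 2040):
Within January 2040: 16 − 1 = 15 days.
15 mod 7 = 1, so 1 day before Monday is Sunday.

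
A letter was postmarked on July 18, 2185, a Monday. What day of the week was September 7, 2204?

Friday

From July 18, 2185 to July 18, 2204: 19 years, of which 4 contain a Feb 29 — 15×365 + 4×366 = 6939 days.
(2200 is not a leap year (divisible by 100 but not 400).)
July 2204: 31 − 18 = 13 days remain.
Then August (31): 31 days.
September 1–7, 2204: 7 days.
Residual: 51 days.
Total: 6990 days.
6990 mod 7 = 4, so 4 days after Monday is Friday.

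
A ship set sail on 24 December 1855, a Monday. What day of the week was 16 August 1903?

Sunday

From December 24, 1855 to December 24, 1902: 47 years, of which 11 contain a Feb 29 — 36×365 + 11×366 = 17166 days.
(1900 is not a leap year (divisible by 100 but not 400).)
December 1902: 31 − 24 = 7 days remain.
Then January (31), February 1903 (28), March (31), April (30), May (31), June (30), July (31): 31 + 28 + 31 + 30 + 31 + 30 + 31 = 212 days.
August 1–16, 1903: 16 days.
Residual: 235 days.
Total: 17401 days.
17401 mod 7 = 6, so 6 days after Monday is Sunday.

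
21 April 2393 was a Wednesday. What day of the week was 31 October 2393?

April 2393: 30 − 21 = 9 days remain.
Then May (31), June (30), July (31), August (31), September (30): 31 + 30 + 31 + 31 + 30 = 153 days.
October 1–31, 2393: 31 days.
Total: 9 + 153 + 31 = 193 days.
193 mod 7 = 4, so 4 days after Wednesday is Sunday.

Sunday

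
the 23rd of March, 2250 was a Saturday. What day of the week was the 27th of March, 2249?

Tuesday

Count forward from the earlier date (March 27, 2249) to the later (March 23, 2250):
March 2249: 31 − 27 = 4 days remain.
Then 11 full months totalling 334 days.
March 1–23, 2250: 23 days.
Residual: 361 days.
Total: 361 days.
361 mod 7 = 4, so 4 days before Saturday is Tuesday.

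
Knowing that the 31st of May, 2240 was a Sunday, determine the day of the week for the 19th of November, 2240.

May 2240: 31 − 31 = 0 days remain.
Then June (30), July (31), August (31), September (30), October (31): 30 + 31 + 31 + 30 + 31 = 153 days.
November 1–19, 2240: 19 days.
Total: 0 + 153 + 19 = 172 days.
172 mod 7 = 4, so 4 days after Sunday is Thursday.

Thursday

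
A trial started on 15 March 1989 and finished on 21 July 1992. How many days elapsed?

1224

Day-of-year of March 15, 1989: 74.
Day-of-year of July 21, 1992: 203.
1989 has 365 days, so 365 − 74 = 291 days remain in 1989.
Full years: 1990: 365; 1991: 365. Sum = 730.
Total: 291 + 730 + 203 = 1224 days.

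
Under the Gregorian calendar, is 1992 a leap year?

1992 is a leap year.

Yes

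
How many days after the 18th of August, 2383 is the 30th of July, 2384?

347

Day-of-year of August 18, 2383: 230.
Day-of-year of July 30, 2384: 212.
2383 has 365 days, so 365 − 230 = 135 days remain in 2383.
Total: 135 + 212 = 347 days.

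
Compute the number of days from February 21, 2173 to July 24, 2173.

153

February 2173: 28 − 21 = 7 days remain (2173 is not a leap year, so February has 28 days).
Then March (31), April (30), May (31), June (30): 31 + 30 + 31 + 30 = 122 days.
July 1–24, 2173: 24 days.
Total: 7 + 122 + 24 = 153 days.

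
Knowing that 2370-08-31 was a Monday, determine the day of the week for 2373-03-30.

Friday

August 31, 2370 → August 31, 2371: 365 days.
August 31, 2371 → August 31, 2372: 366 days (2372 is a leap year).
August 2372: 31 − 31 = 0 days remain.
Then September (30), October (31), November (30), December (31), January (31), February 2373 (28): 30 + 31 + 30 + 31 + 31 + 28 = 181 days.
March 1–30, 2373: 30 days.
Residual: 211 days.
Total: 942 days.
942 mod 7 = 4, so 4 days after Monday is Friday.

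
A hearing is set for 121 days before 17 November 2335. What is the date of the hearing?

19 July 2335

Count 121 days before November 17, 2335:
July 2335: 31 − 19 = 12 days remain.
Then August (31), September (30), October (31): 31 + 30 + 31 = 92 days.
November 1–17, 2335: 17 days.
Total: 12 + 92 + 17 = 121 days.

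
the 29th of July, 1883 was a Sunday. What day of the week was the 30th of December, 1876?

Count forward from the earlier date (December 30, 1876) to the later (July 29, 1883):
December 30, 1876 → December 30, 1877: 365 days.
December 30, 1877 → December 30, 1878: 365 days.
December 30, 1878 → December 30, 1879: 365 days.
December 30, 1879 → December 30, 1880: 366 days (1880 is a leap year).
December 30, 1880 → December 30, 1881: 365 days.
December 30, 1881 → December 30, 1882: 365 days.
December 1882: 31 − 30 = 1 day remains.
Then January (31), February 1883 (28), March (31), April (30), May (31), June (30): 31 + 28 + 31 + 30 + 31 + 30 = 181 days.
July 1–29, 1883: 29 days.
Residual: 211 days.
Total: 2402 days.
2402 mod 7 = 1, so 1 day before Sunday is Saturday.

Saturday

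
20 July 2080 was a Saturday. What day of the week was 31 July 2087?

Day-of-year of July 20, 2080: 202.
Day-of-year of July 31, 2087: 212.
2080 has 366 days, so 366 − 202 = 164 days remain in 2080.
Full years: 2081: 365; 2082: 365; 2083: 365; 2084: 366; 2085: 365; 2086: 365. Sum = 2191.
Total: 164 + 2191 + 212 = 2567 days.
2567 mod 7 = 5, so 5 days after Saturday is Thursday.

Thursday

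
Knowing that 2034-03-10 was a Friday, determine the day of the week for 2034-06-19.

Monday

March 2034: 31 − 10 = 21 days remain.
Then April (30), May (31): 30 + 31 = 61 days.
June 1–19, 2034: 19 days.
Total: 21 + 61 + 19 = 101 days.
101 mod 7 = 3, so 3 days after Friday is Monday.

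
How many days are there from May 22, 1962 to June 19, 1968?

Day-of-year of May 22, 1962: 142.
Day-of-year of June 19, 1968: 171.
1962 has 365 days, so 365 − 142 = 223 days remain in 1962.
Full years: 1963: 365; 1964: 366; 1965: 365; 1966: 365; 1967: 365. Sum = 1826.
Total: 223 + 1826 + 171 = 2220 days.

2220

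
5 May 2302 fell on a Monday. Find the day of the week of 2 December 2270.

Friday

Count forward from the earlier date (December 2, 2270) to the later (May 5, 2302):
Day-of-year of December 2, 2270: 336.
Day-of-year of May 5, 2302: 125.
2270 has 365 days, so 365 − 336 = 29 days remain in 2270.
Full years 2271–2301: 24 common + 7 leap = 24×365 + 7×366 = 11322 days.
Total: 29 + 11322 + 125 = 11476 days.
11476 mod 7 = 3, so 3 days before Monday is Friday.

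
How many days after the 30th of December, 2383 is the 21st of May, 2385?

508

December 2383: 31 − 30 = 1 day remains.
Then 16 full months totalling 486 days.
May 1–21, 2385: 21 days.
Total: 1 + 486 + 21 = 508 days.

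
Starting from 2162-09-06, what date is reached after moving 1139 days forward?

2165-10-19

Count 1139 days after September 6, 2162:
September 6, 2162 → September 6, 2163: 365 days.
September 6, 2163 → September 6, 2164: 366 days (2164 is a leap year).
September 6, 2164 → September 6, 2165: 365 days.
September 2165: 30 − 6 = 24 days remain.
October 1–19, 2165: 19 days.
Residual: 43 days.
Total: 1139 days.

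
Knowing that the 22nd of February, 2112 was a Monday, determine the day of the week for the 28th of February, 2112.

Sunday

Within February 2112: 28 − 22 = 6 days.
6 mod 7 = 6, so 6 days after Monday is Sunday.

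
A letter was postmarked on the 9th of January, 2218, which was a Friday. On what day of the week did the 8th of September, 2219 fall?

Wednesday

January 2218: 31 − 9 = 22 days remain.
Then 19 full months totalling 577 days.
September 1–8, 2219: 8 days.
Total: 22 + 577 + 8 = 607 days.
607 mod 7 = 5, so 5 days after Friday is Wednesday.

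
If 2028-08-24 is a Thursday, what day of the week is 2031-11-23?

Day-of-year of August 24, 2028: 237.
Day-of-year of November 23, 2031: 327.
2028 has 366 days, so 366 − 237 = 129 days remain in 2028.
Full years: 2029: 365; 2030: 365. Sum = 730.
Total: 129 + 730 + 327 = 1186 days.
1186 mod 7 = 3, so 3 days after Thursday is Sunday.

Sunday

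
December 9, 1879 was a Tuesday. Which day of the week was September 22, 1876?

Friday

Count forward from the earlier date (September 22, 1876) to the later (December 9, 1879):
Day-of-year of September 22, 1876: 266.
Day-of-year of December 9, 1879: 343.
1876 has 366 days, so 366 − 266 = 100 days remain in 1876.
Full years: 1877: 365; 1878: 365. Sum = 730.
Total: 100 + 730 + 343 = 1173 days.
1173 mod 7 = 4, so 4 days before Tuesday is Friday.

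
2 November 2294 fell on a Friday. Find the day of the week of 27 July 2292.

Count forward from the earlier date (July 27, 2292) to the later (November 2, 2294):
July 27, 2292 → July 27, 2293: 365 days.
July 27, 2293 → July 27, 2294: 365 days.
July 2294: 31 − 27 = 4 days remain.
Then August (31), September (30), October (31): 31 + 30 + 31 = 92 days.
November 1–2, 2294: 2 days.
Residual: 98 days.
Total: 828 days.
828 mod 7 = 2, so 2 days before Friday is Wednesday.

Wednesday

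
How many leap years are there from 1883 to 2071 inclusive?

Years divisible by 4: 1884, 1888, …, 2068 — 47 in all.
Of these, 1900 is divisible by 100 but not 400, so not leap.
2000 is divisible by 400, so still leap.
Leap years: 47 − 1 = 46.

46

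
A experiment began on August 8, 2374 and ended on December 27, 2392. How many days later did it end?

6716

Day-of-year of August 8, 2374: 220.
Day-of-year of December 27, 2392: 362.
2374 has 365 days, so 365 − 220 = 145 days remain in 2374.
Full years 2375–2391: 13 common + 4 leap = 13×365 + 4×366 = 6209 days.
Total: 145 + 6209 + 362 = 6716 days.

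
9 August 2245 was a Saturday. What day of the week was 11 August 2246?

Tuesday

August 9, 2245 → August 9, 2246: 365 days.
Within August 2246: 11 − 9 = 2 days.
Total: 367 days.
367 mod 7 = 3, so 3 days after Saturday is Tuesday.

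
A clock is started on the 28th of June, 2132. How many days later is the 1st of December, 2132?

June 2132: 30 − 28 = 2 days remain.
Then July (31), August (31), September (30), October (31), November (30): 31 + 31 + 30 + 31 + 30 = 153 days.
December 1, 2132: 1 day.
Total: 2 + 153 + 1 = 156 days.

156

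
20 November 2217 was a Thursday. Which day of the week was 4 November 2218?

Wednesday

Day-of-year of November 20, 2217: 324.
Day-of-year of November 4, 2218: 308.
2217 has 365 days, so 365 − 324 = 41 days remain in 2217.
Total: 41 + 308 = 349 days.
349 mod 7 = 6, so 6 days after Thursday is Wednesday.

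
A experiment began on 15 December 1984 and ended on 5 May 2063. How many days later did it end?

From December 15, 1984 to December 15, 2062: 78 years, of which 19 contain a Feb 29 — 59×365 + 19×366 = 28489 days.
(2000 is a leap year (divisible by 400).)
December 2062: 31 − 15 = 16 days remain.
Then January (31), February 2063 (28), March (31), April (30): 31 + 28 + 31 + 30 = 120 days.
May 1–5, 2063: 5 days.
Residual: 141 days.
Total: 28630 days.

28630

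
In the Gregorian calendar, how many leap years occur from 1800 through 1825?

6

Years divisible by 4 in [1800, 1825]: 1800, 1804, 1808, 1812, 1816, 1820, 1824.
Of these, 1800 is divisible by 100 but not 400, so not leap.
Leap years: 7 − 1 = 6.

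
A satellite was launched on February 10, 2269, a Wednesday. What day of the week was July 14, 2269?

February 2269: 28 − 10 = 18 days remain (2269 is not a leap year, so February has 28 days).
Then March (31), April (30), May (31), June (30): 31 + 30 + 31 + 30 = 122 days.
July 1–14, 2269: 14 days.
Total: 18 + 122 + 14 = 154 days.
154 is a multiple of 7, so July 14, 2269 falls on the same weekday: Wednesday.

Wednesday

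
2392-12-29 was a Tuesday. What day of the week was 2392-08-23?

Sunday

Count forward from the earlier date (August 23, 2392) to the later (December 29, 2392):
August 2392: 31 − 23 = 8 days remain.
Then September (30), October (31), November (30): 30 + 31 + 30 = 91 days.
December 1–29, 2392: 29 days.
Total: 8 + 91 + 29 = 128 days.
128 mod 7 = 2, so 2 days before Tuesday is Sunday.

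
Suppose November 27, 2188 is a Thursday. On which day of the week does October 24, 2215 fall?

Day-of-year of November 27, 2188: 332.
Day-of-year of October 24, 2215: 297.
2188 has 366 days, so 366 − 332 = 34 days remain in 2188.
Full years 2189–2214: 21 common + 5 leap = 21×365 + 5×366 = 9495 days.
Total: 34 + 9495 + 297 = 9826 days.
9826 mod 7 = 5, so 5 days after Thursday is Tuesday.

Tuesday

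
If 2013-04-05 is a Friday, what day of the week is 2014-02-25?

Tuesday

Day-of-year of April 5, 2013: 95.
Day-of-year of February 25, 2014: 56.
2013 has 365 days, so 365 − 95 = 270 days remain in 2013.
Total: 270 + 56 = 326 days.
326 mod 7 = 4, so 4 days after Friday is Tuesday.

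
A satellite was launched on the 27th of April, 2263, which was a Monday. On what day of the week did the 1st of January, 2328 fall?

Day-of-year of April 27, 2263: 117.
Day-of-year of January 1, 2328: 1.
2263 has 365 days, so 365 − 117 = 248 days remain in 2263.
Full years 2264–2327: 49 common + 15 leap = 49×365 + 15×366 = 23375 days.
Total: 248 + 23375 + 1 = 23624 days.
23624 mod 7 = 6, so 6 days after Monday is Sunday.

Sunday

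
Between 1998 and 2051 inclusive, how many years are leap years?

13

Years divisible by 4: 2000, 2004, …, 2048 — 13 in all.
2000 is divisible by 400, so still leap.
No century exceptions apply. Count: 13.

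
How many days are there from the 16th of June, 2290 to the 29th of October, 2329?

Day-of-year of June 16, 2290: 167.
Day-of-year of October 29, 2329: 302.
2290 has 365 days, so 365 − 167 = 198 days remain in 2290.
Full years 2291–2328: 29 common + 9 leap = 29×365 + 9×366 = 13879 days.
Total: 198 + 13879 + 302 = 14379 days.

14379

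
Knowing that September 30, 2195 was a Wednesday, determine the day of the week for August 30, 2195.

Count forward from the earlier date (August 30, 2195) to the later (September 30, 2195):
August 2195: 31 − 30 = 1 day remains.
September 1–30, 2195: 30 days.
Total: 1 + 30 = 31 days.
31 mod 7 = 3, so 3 days before Wednesday is Sunday.

Sunday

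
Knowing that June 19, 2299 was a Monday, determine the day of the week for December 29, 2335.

Sunday

Day-of-year of June 19, 2299: 170.
Day-of-year of December 29, 2335: 363.
2299 has 365 days, so 365 − 170 = 195 days remain in 2299.
Full years 2300–2334: 27 common + 8 leap = 27×365 + 8×366 = 12783 days.
Total: 195 + 12783 + 363 = 13341 days.
13341 mod 7 = 6, so 6 days after Monday is Sunday.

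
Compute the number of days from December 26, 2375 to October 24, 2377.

668

December 2375: 31 − 26 = 5 days remain.
Then 21 full months totalling 639 days.
October 1–24, 2377: 24 days.
Total: 5 + 639 + 24 = 668 days.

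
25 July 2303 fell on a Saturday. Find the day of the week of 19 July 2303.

Count forward from the earlier date (July 19, 2303) to the later (July 25, 2303):
Within July 2303: 25 − 19 = 6 days.
6 mod 7 = 6, so 6 days before Saturday is Sunday.

Sunday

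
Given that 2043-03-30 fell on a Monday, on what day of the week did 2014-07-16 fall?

Count forward from the earlier date (July 16, 2014) to the later (March 30, 2043):
From July 16, 2014 to July 16, 2042: 28 years, of which 7 contain a Feb 29 — 21×365 + 7×366 = 10227 days.
July 2042: 31 − 16 = 15 days remain.
Then August (31), September (30), October (31), November (30), December (31), January (31), February 2043 (28): 31 + 30 + 31 + 30 + 31 + 31 + 28 = 212 days.
March 1–30, 2043: 30 days.
Residual: 257 days.
Total: 10484 days.
10484 mod 7 = 5, so 5 days before Monday is Wednesday.

Wednesday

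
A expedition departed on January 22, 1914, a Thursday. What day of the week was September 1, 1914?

January 1914: 31 − 22 = 9 days remain.
Then February 1914 (28), March (31), April (30), May (31), June (30), July (31), August (31): 28 + 31 + 30 + 31 + 30 + 31 + 31 = 212 days.
September 1, 1914: 1 day.
Total: 9 + 212 + 1 = 222 days.
222 mod 7 = 5, so 5 days after Thursday is Tuesday.

Tuesday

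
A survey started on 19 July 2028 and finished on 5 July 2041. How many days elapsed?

4734

From July 19, 2028 to July 19, 2040: 12 years, of which 3 contain a Feb 29 — 9×365 + 3×366 = 4383 days.
July 2040: 31 − 19 = 12 days remain.
Then 11 full months totalling 334 days.
July 1–5, 2041: 5 days.
Residual: 351 days.
Total: 4734 days.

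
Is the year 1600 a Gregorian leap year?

1600 is a leap year (divisible by 400).

Yes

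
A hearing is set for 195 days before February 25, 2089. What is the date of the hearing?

August 14, 2088

Count 195 days before February 25, 2089:
Day-of-year of August 14, 2088: 227.
Day-of-year of February 25, 2089: 56.
2088 has 366 days, so 366 − 227 = 139 days remain in 2088.
Total: 139 + 56 = 195 days.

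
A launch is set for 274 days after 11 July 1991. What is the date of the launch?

10 April 1992

Count 274 days after July 11, 1991:
Day-of-year of July 11, 1991: 192.
Day-of-year of April 10, 1992: 101.
1991 has 365 days, so 365 − 192 = 173 days remain in 1991.
Total: 173 + 101 = 274 days.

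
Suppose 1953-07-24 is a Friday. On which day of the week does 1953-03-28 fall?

Saturday

Count forward from the earlier date (March 28, 1953) to the later (July 24, 1953):
March 1953: 31 − 28 = 3 days remain.
Then April (30), May (31), June (30): 30 + 31 + 30 = 91 days.
July 1–24, 1953: 24 days.
Total: 3 + 91 + 24 = 118 days.
118 mod 7 = 6, so 6 days before Friday is Saturday.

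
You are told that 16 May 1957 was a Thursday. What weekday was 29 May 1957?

Wednesday

Within May 1957: 29 − 16 = 13 days.
13 mod 7 = 6, so 6 days after Thursday is Wednesday.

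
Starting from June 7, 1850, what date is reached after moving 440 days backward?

March 24, 1849

Count 440 days before June 7, 1850:
March 24, 1849 → March 24, 1850: 365 days.
March 1850: 31 − 24 = 7 days remain.
Then April (30), May (31): 30 + 31 = 61 days.
June 1–7, 1850: 7 days.
Residual: 75 days.
Total: 440 days.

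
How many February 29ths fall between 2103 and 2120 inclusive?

5

Years divisible by 4 in [2103, 2120]: 2104, 2108, 2112, 2116, 2120.
No century exceptions apply. Count: 5.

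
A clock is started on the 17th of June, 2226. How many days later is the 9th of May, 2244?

6536

Day-of-year of June 17, 2226: 168.
Day-of-year of May 9, 2244: 130.
2226 has 365 days, so 365 − 168 = 197 days remain in 2226.
Full years 2227–2243: 13 common + 4 leap = 13×365 + 4×366 = 6209 days.
Total: 197 + 6209 + 130 = 6536 days.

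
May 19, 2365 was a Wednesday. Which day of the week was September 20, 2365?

May 2365: 31 − 19 = 12 days remain.
Then June (30), July (31), August (31): 30 + 31 + 31 = 92 days.
September 1–20, 2365: 20 days.
Total: 12 + 92 + 20 = 124 days.
124 mod 7 = 5, so 5 days after Wednesday is Monday.

Monday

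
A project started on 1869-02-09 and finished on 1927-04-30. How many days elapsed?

21263

From February 9, 1869 to February 9, 1927: 58 years, of which 13 contain a Feb 29 — 45×365 + 13×366 = 21183 days.
(1900 is not a leap year (divisible by 100 but not 400).)
February 1927: 28 − 9 = 19 days remain (1927 is not a leap year, so February has 28 days).
Then March (31): 31 days.
April 1–30, 1927: 30 days.
Residual: 80 days.
Total: 21263 days.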